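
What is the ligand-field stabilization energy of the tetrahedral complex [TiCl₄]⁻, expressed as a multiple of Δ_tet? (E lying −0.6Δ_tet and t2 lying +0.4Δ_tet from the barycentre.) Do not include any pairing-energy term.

Each Cl⁻ contributes -1; 4 × (-1) = -4. With overall charge -1, Ti is in the +3 oxidation state.
Ti sits in group 4; removing 3 electrons leaves Ti³⁺ with 4 − 3 = 1 d electrons.
Tetrahedral splitting is small, so the complex is high-spin.
Configuration: e^1 t2^0.
CFSE = 1(-0.6Δ_tet) + 0(0.4Δ_tet) = -0.6Δ_tet + 0.0Δ_tet = -0.6Δ_tet.

-0.6 Δ_tet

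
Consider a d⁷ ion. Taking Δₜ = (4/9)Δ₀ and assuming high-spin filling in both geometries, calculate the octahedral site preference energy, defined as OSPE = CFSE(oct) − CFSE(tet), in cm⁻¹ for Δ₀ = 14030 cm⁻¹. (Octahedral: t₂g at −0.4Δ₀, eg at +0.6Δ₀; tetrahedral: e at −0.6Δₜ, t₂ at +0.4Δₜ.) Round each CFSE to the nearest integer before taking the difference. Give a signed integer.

-3741

In an octahedral site d⁷ (HS) is t₂g⁵ eg², giving CFSE(oct) = -0.8Δ₀ = -11224 cm⁻¹.
In a tetrahedral site the filling is e⁴ t₂³: CFSE(tet) = -1.2Δₜ = -1.2 × (4/9)(14030) = -7483 cm⁻¹.
OSPE = -11224 − (-7483) = -3741 cm⁻¹.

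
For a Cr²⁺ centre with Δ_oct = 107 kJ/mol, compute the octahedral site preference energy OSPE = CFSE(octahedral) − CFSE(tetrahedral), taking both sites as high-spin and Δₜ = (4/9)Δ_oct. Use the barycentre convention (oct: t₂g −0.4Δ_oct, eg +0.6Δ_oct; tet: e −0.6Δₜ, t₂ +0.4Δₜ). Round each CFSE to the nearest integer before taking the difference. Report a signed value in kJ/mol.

Group 6 minus oxidation state +2 gives a d⁴ configuration for Cr²⁺.
In an octahedral site d⁴ (HS) is t2g^3 e_g^1, giving CFSE(oct) = -0.6Δ_oct = -64 kJ/mol.
In a tetrahedral site the filling is e^2 t2^2: CFSE(tet) = -0.4Δₜ = -0.4 × (4/9)(107) = -19 kJ/mol.
OSPE = -64 − (-19) = -45 kJ/mol.

-45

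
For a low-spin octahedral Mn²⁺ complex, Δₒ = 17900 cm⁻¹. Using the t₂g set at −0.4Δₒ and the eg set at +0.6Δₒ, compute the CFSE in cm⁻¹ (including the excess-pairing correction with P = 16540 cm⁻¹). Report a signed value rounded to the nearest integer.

Mn sits in group 7; removing 2 electrons leaves Mn²⁺ with 7 − 2 = 5 d electrons.
The d⁵ electrons fill as t₂g⁵ eg⁰.
The orbital stabilization is -2.0Δₒ = -2.0 × 17900 = -35800 cm⁻¹.
Pairing penalty: 2 pairs vs 0 in the high-spin reference → 2 extra × P = 33080 cm⁻¹.
Overall CFSE = -35800 + 33080 = -2720 cm⁻¹.

-2720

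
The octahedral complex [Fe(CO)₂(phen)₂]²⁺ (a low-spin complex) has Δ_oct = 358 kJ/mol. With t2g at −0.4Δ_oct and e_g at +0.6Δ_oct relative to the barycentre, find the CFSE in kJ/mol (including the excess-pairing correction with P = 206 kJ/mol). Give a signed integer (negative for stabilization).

-447

Ligand charges: 2×(+0) from CO and 2×(+0) from phen sum to +0; with overall charge +2, Fe is +2.
Group 8 minus oxidation state +2 gives a d⁶ configuration for Fe²⁺.
Configuration: t2g^6 e_g^0.
Orbital CFSE = 6(-0.4) + 0(0.6) = -2.4Δ_oct = -2.4 × 358 = -859 kJ/mol.
Pairing penalty: 3 pairs vs 1 in the high-spin reference → 2 extra × P = 412 kJ/mol.
Combining: -859 + 412 = -447 kJ/mol.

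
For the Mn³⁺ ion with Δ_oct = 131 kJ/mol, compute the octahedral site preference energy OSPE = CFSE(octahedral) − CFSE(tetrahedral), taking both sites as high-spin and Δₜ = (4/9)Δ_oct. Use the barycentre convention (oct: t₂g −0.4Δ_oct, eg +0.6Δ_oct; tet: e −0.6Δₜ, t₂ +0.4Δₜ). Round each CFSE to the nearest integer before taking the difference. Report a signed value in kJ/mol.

Mn is in group 7, so Mn³⁺ is d⁴ (7 − 3 = 4).
Octahedral high-spin t₂g³ eg¹: CFSE = -0.6 × 131 = -79 kJ/mol.
In a tetrahedral site the filling is e² t₂²: CFSE(tet) = -0.4Δₜ = -0.4 × (4/9)(131) = -23 kJ/mol.
OSPE = CFSE(oct) − CFSE(tet) = -79 − (-23) = -56 kJ/mol.

-56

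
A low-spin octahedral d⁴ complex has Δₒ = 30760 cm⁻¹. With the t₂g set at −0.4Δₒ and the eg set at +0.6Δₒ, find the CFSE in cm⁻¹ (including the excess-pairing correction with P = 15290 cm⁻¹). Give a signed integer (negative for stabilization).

Configuration: t₂g⁴ eg⁰.
Orbital CFSE = 4(-0.4) + 0(0.6) = -1.6Δₒ = -1.6 × 30760 = -49216 cm⁻¹.
Relative to high-spin t₂g³ eg¹ (0 paired), the low-spin configuration has 1 additional pair, contributing +1 × 15290 = +15290 cm⁻¹.
Combining: -49216 + 15290 = -33926 cm⁻¹.

-33926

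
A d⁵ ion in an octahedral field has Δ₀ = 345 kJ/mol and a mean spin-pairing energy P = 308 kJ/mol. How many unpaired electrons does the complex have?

1

Δ₀ > P, so pairing is preferred: the ground state is low-spin.
Configuration: t₂g⁵ eg⁰.
Unpaired electrons: 1.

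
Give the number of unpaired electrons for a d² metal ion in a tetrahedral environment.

2

With tetrahedral geometry the complex is necessarily high-spin.
Configuration: e^2 t2^0, giving 2 unpaired electrons.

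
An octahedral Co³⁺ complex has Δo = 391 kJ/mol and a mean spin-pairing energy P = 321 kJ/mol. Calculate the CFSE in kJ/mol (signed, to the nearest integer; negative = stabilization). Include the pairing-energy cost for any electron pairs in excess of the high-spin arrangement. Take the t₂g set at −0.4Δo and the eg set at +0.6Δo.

-296

Co³⁺: group 9, so d-count = 9 − 3 = 6.
Here Δo > P (391 > 321), so the low-spin state is favoured.
That gives t₂g⁶ eg⁰.
Orbital CFSE = -2.4Δo = -2.4 × 391 = -938 kJ/mol.
Excess pairs vs high-spin: 3 − 1 = 2; pairing cost = +642 kJ/mol.
Net CFSE = -938 + 642 = -296 kJ/mol.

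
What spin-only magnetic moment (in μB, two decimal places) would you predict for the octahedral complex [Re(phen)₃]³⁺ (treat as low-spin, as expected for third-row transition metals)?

2.83 μB

phen is neutral, so the +3 overall charge sits on Re: oxidation state +3.
Re sits in group 7; removing 3 electrons leaves Re³⁺ with 7 − 3 = 4 d electrons.
Configuration: t2g^4 e_g^0 → 2 unpaired electrons.
μ(spin-only) = √[2(2+2)] = √8 ≈ 2.83 μB.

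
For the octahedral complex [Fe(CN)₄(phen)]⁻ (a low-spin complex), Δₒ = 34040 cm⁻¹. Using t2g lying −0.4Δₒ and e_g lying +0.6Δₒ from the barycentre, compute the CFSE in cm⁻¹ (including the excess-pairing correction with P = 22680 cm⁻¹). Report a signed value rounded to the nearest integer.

Ligand charges: 4×(-1) from CN⁻ and 1×(+0) from phen sum to -4; with overall charge -1, Fe is +3.
Fe³⁺: group 8, so d-count = 8 − 3 = 5.
Electron filling gives t2g^5 e_g^0.
The orbital stabilization is -2.0Δₒ = -2.0 × 34040 = -68080 cm⁻¹.
Pairing penalty: 2 pairs vs 0 in the high-spin reference → 2 extra × P = 45360 cm⁻¹.
Overall CFSE = -68080 + 45360 = -22720 cm⁻¹.

-22720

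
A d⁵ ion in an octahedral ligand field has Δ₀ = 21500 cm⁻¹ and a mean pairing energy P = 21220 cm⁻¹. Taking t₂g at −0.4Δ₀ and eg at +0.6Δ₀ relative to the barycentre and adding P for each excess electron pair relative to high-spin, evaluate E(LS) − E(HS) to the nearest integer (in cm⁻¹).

High-spin: t₂g³ eg², CFSE = 0.0Δ₀ = 0 cm⁻¹.
Low-spin: t₂g⁵ eg⁰, orbital CFSE = -2.0Δ₀ = -43000 cm⁻¹; plus 2 excess pairs × P = +42440 cm⁻¹; total -560 cm⁻¹.
E(LS) − E(HS) = -560 − (0) = -560 cm⁻¹.

-560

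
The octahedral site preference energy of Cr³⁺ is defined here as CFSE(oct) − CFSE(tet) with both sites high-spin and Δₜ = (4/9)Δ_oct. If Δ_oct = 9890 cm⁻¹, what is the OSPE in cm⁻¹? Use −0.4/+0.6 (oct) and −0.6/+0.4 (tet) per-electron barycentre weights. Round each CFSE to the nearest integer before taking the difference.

-8352

Group 6 minus oxidation state +3 gives a d³ configuration for Cr³⁺.
In an octahedral site d³ (HS) is t₂g³ eg⁰, giving CFSE(oct) = -1.2Δ_oct = -11868 cm⁻¹.
Tetrahedral: e² t₂¹, CFSE = 2(−0.6) + 1(+0.4) = -0.8Δₜ = -0.8 × (4/9) × 9890 = -3516 cm⁻¹.
OSPE = CFSE(oct) − CFSE(tet) = -11868 − (-3516) = -8352 cm⁻¹.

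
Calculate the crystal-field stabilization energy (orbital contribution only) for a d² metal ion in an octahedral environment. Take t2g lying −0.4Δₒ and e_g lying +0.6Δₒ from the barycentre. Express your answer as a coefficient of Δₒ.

For octahedral d² the high- and low-spin configurations coincide.
Configuration: t2g^2 e_g^0.
CFSE = 2(-0.4Δₒ) + 0(0.6Δₒ) = -0.8Δₒ + 0.0Δₒ = -0.8Δₒ.

-0.8 Δₒ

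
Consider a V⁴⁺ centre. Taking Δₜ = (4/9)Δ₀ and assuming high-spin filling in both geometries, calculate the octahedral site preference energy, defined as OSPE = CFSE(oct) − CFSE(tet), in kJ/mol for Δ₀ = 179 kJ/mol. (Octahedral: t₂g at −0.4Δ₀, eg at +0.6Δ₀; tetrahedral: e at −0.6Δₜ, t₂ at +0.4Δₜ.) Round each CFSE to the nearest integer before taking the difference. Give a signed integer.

-24

V sits in group 5; removing 4 electrons leaves V⁴⁺ with 5 − 4 = 1 d electrons.
In an octahedral site d¹ (HS) is t₂g¹ eg⁰, giving CFSE(oct) = -0.4Δ₀ = -72 kJ/mol.
Tetrahedral: e¹ t₂⁰, CFSE = 1(−0.6) + 0(+0.4) = -0.6Δₜ = -0.6 × (4/9) × 179 = -48 kJ/mol.
OSPE = -72 − (-48) = -24 kJ/mol.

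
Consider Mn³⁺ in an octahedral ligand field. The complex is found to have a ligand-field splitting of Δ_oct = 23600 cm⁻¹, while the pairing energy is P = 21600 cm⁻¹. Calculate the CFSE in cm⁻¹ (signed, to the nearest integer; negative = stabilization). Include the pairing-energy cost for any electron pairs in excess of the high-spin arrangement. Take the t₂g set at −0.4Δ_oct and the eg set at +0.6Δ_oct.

-16160

Mn is in group 7, so Mn³⁺ is d⁴ (7 − 3 = 4).
Since Δ_oct = 23600 cm⁻¹ > P = 21600 cm⁻¹, the complex adopts the low-spin configuration.
Configuration: t₂g⁴ eg⁰.
Orbital CFSE = -1.6Δ_oct = -1.6 × 23600 = -37760 cm⁻¹.
Excess pairs vs high-spin: 1 − 0 = 1; pairing cost = +21600 cm⁻¹.
Net CFSE = -37760 + 21600 = -16160 cm⁻¹.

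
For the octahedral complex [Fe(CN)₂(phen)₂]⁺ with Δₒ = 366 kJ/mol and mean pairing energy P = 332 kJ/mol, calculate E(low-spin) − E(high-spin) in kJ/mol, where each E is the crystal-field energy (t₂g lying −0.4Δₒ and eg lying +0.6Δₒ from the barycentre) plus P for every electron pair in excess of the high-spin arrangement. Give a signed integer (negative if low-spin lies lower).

Ligand charges: 2×(-1) from CN⁻ and 2×(+0) from phen sum to -2; with overall charge +1, Fe is +3.
Group 8 minus oxidation state +3 gives a d⁵ configuration for Fe³⁺.
In the high-spin limit (t₂g³ eg²) the orbital term is 0.0Δₒ = 0 kJ/mol, with no excess pairing.
Low-spin t₂g⁵ eg⁰ gives -2.0Δₒ = -732 kJ/mol, but forming 2 extra pairs costs 2P = 664 kJ/mol, so E(LS) = -732 + 664 = -68 kJ/mol.
The difference is -68 − (0) = -68 kJ/mol, so low-spin lies lower.

-68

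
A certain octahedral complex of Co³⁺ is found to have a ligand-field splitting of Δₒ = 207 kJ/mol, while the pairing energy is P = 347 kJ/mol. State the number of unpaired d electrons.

4

Co sits in group 9; removing 3 electrons leaves Co³⁺ with 9 − 3 = 6 d electrons.
Since Δₒ = 207 kJ/mol < P = 347 kJ/mol, the complex adopts the high-spin configuration.
Filling d⁶ accordingly: t₂g⁴ eg².
Unpaired electrons: 4.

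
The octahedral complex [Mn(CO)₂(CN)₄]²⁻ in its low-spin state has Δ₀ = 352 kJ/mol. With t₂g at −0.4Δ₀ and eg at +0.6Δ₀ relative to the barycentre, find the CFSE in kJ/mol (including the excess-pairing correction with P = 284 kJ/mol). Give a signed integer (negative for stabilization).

-136

Ligand charges: 2×(+0) from CO and 4×(-1) from CN⁻ sum to -4; with overall charge -2, Mn is +2.
Group 7 minus oxidation state +2 gives a d⁵ configuration for Mn²⁺.
Configuration: t₂g⁵ eg⁰.
CFSE(orbital) = 5×(-0.4Δ₀) + 0×(0.6Δ₀) = -2.0Δ₀; with Δ₀ = 352 kJ/mol that is -704 kJ/mol.
High-spin d⁵ would be t₂g³ eg² with 0 pairs; low-spin has 2, so 2 excess pairs cost +2P = +568 kJ/mol.
Overall CFSE = -704 + 568 = -136 kJ/mol.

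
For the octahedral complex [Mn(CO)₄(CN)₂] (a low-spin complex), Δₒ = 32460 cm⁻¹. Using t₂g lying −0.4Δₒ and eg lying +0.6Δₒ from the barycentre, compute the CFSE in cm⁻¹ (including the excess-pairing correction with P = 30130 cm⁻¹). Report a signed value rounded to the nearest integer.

Ligand charges: 4×(+0) from CO and 2×(-1) from CN⁻ sum to -2; with overall charge +0, Mn is +2.
Group 7 minus oxidation state +2 gives a d⁵ configuration for Mn²⁺.
Electron filling gives t₂g⁵ eg⁰.
The orbital stabilization is -2.0Δₒ = -2.0 × 32460 = -64920 cm⁻¹.
High-spin d⁵ would be t₂g³ eg² with 0 pairs; low-spin has 2, so 2 excess pairs cost +2P = +60260 cm⁻¹.
Combining: -64920 + 60260 = -4660 cm⁻¹.

-4660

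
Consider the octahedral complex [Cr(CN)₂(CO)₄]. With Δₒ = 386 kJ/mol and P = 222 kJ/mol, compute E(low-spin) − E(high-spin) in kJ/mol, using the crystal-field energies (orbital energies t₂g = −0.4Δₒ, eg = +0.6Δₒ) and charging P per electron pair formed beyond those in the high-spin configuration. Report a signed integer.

Ligand charges: 2×(-1) from CN⁻ and 4×(+0) from CO sum to -2; with overall charge +0, Cr is +2.
Cr sits in group 6; removing 2 electrons leaves Cr²⁺ with 6 − 2 = 4 d electrons.
High-spin: t₂g³ eg¹, CFSE = -0.6Δₒ = -232 kJ/mol.
Low-spin: t₂g⁴ eg⁰, orbital CFSE = -1.6Δₒ = -618 kJ/mol; plus 1 excess pair × P = +222 kJ/mol; total -396 kJ/mol.
E(LS) − E(HS) = -396 − (-232) = -164 kJ/mol.

-164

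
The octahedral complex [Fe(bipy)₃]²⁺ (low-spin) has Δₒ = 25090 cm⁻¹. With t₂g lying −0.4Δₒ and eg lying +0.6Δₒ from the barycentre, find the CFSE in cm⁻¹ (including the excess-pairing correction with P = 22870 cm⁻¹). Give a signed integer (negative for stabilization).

-14476

bipy is neutral, so the +2 overall charge sits on Fe: oxidation state +2.
Fe²⁺: group 8, so d-count = 8 − 2 = 6.
Electron filling gives t₂g⁶ eg⁰.
CFSE(orbital) = 6×(-0.4Δₒ) + 0×(0.6Δₒ) = -2.4Δₒ; with Δₒ = 25090 cm⁻¹ that is -60216 cm⁻¹.
Pairing penalty: 3 pairs vs 1 in the high-spin reference → 2 extra × P = 45740 cm⁻¹.
Overall CFSE = -60216 + 45740 = -14476 cm⁻¹.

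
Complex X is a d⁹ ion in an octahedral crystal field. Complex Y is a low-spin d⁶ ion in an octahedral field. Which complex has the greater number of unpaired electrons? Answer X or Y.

X: For octahedral d⁹ the high- and low-spin configurations coincide; t₂g⁶ eg³ → 1 unpaired.
Y: t₂g⁶ eg⁰ → 0 unpaired.
So X has more unpaired electrons.

X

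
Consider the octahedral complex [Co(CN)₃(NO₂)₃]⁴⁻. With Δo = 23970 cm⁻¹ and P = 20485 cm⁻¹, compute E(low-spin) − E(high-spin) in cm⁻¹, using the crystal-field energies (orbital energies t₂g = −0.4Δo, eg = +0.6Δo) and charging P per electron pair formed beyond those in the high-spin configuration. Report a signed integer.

Ligand charges: 3×(-1) from CN⁻ and 3×(-1) from NO₂⁻ sum to -6; with overall charge -4, Co is +2.
Co²⁺: group 9, so d-count = 9 − 2 = 7.
High-spin: t₂g⁵ eg², CFSE = -0.8Δo = -19176 cm⁻¹.
Low-spin: t₂g⁶ eg¹, orbital CFSE = -1.8Δo = -43146 cm⁻¹; plus 1 excess pair × P = +20485 cm⁻¹; total -22661 cm⁻¹.
Thus E(LS) − E(HS) = -3485 cm⁻¹.

-3485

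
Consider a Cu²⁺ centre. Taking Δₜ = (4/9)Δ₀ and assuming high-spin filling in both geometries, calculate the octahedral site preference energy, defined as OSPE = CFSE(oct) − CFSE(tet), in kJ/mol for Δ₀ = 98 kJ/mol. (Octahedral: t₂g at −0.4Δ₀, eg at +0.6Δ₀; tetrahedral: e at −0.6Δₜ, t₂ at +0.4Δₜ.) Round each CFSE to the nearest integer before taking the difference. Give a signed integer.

Group 11 minus oxidation state +2 gives a d⁹ configuration for Cu²⁺.
Octahedral (high-spin): t₂g⁶ eg³, CFSE = 6(−0.4) + 3(+0.6) = -0.6Δ₀ = -0.6 × 98 = -59 kJ/mol.
Tetrahedral e⁴ t₂⁵ gives -0.4Δₜ = -0.4 × (4/9) × 98 = -17 kJ/mol.
OSPE = CFSE(oct) − CFSE(tet) = -59 − (-17) = -42 kJ/mol.

-42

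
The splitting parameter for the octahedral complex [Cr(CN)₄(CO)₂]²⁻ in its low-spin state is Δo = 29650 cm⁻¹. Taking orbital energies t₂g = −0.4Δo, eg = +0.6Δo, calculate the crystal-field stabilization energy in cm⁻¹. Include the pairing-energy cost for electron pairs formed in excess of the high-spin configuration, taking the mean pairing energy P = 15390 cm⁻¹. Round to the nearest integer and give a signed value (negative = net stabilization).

-32050

Ligand charges: 4×(-1) from CN⁻ and 2×(+0) from CO sum to -4; with overall charge -2, Cr is +2.
Cr²⁺: group 6, so d-count = 6 − 2 = 4.
The d⁴ electrons fill as t₂g⁴ eg⁰.
Orbital CFSE = 4(-0.4) + 0(0.6) = -1.6Δo = -1.6 × 29650 = -47440 cm⁻¹.
High-spin d⁴ would be t₂g³ eg¹ with 0 pairs; low-spin has 1, so 1 excess pair costs +1P = +15390 cm⁻¹.
Net CFSE = -47440 + 15390 = -32050 cm⁻¹.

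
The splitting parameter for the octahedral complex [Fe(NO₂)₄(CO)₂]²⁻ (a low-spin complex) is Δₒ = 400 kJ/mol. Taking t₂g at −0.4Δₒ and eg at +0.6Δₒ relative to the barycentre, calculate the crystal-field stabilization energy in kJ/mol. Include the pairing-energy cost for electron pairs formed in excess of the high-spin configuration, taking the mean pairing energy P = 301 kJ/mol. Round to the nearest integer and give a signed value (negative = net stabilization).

-358

Ligand charges: 4×(-1) from NO₂⁻ and 2×(+0) from CO sum to -4; with overall charge -2, Fe is +2.
Fe sits in group 8; removing 2 electrons leaves Fe²⁺ with 8 − 2 = 6 d electrons.
Configuration: t₂g⁶ eg⁰.
CFSE(orbital) = 6×(-0.4Δₒ) + 0×(0.6Δₒ) = -2.4Δₒ; with Δₒ = 400 kJ/mol that is -960 kJ/mol.
Pairing penalty: 3 pairs vs 1 in the high-spin reference → 2 extra × P = 602 kJ/mol.
Overall CFSE = -960 + 602 = -358 kJ/mol.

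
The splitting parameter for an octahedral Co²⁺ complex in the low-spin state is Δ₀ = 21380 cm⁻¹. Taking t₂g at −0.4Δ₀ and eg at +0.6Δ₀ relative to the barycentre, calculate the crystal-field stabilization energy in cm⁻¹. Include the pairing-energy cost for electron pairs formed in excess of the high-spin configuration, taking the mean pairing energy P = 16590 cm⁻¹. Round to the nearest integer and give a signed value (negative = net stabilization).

Co²⁺: group 9, so d-count = 9 − 2 = 7.
The d⁷ electrons fill as t₂g⁶ eg¹.
Orbital CFSE = 6(-0.4) + 1(0.6) = -1.8Δ₀ = -1.8 × 21380 = -38484 cm⁻¹.
Pairing penalty: 3 pairs vs 2 in the high-spin reference → 1 extra × P = 16590 cm⁻¹.
Net CFSE = -38484 + 16590 = -21894 cm⁻¹.

-21894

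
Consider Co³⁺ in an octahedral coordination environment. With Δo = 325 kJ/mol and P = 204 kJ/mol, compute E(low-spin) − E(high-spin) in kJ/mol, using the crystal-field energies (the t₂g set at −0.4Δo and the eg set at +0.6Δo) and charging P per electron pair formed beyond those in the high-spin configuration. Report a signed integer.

Co sits in group 9; removing 3 electrons leaves Co³⁺ with 9 − 3 = 6 d electrons.
In the high-spin limit (t₂g⁴ eg²) the orbital term is -0.4Δo = -130 kJ/mol, with no excess pairing.
Low-spin t₂g⁶ eg⁰ gives -2.4Δo = -780 kJ/mol, but forming 2 extra pairs costs 2P = 408 kJ/mol, so E(LS) = -780 + 408 = -372 kJ/mol.
E(LS) − E(HS) = -372 − (-130) = -242 kJ/mol.

-242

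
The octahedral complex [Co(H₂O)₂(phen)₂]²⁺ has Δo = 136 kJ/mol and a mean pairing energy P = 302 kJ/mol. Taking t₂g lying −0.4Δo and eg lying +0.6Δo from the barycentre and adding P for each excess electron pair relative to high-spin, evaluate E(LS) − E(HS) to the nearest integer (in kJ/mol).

Ligand charges: 2×(+0) from H₂O and 2×(+0) from phen sum to +0; with overall charge +2, Co is +2.
Co²⁺: group 9, so d-count = 9 − 2 = 7.
In the high-spin limit (t₂g⁵ eg²) the orbital term is -0.8Δo = -109 kJ/mol, with no excess pairing.
For low-spin the configuration is t₂g⁶ eg¹: orbital energy -1.8 × 136 = -245 kJ/mol, and 1 additional pair relative to high-spin adds 302 kJ/mol, giving 57 kJ/mol.
E(LS) − E(HS) = 57 − (-109) = 166 kJ/mol.

166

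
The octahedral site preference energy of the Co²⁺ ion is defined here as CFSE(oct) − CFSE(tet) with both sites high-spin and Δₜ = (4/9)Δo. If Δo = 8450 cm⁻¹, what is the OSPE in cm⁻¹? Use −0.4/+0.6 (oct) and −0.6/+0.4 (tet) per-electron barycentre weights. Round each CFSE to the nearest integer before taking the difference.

Co²⁺: group 9, so d-count = 9 − 2 = 7.
Octahedral (high-spin): t2g^5 e_g^2, CFSE = 5(−0.4) + 2(+0.6) = -0.8Δo = -0.8 × 8450 = -6760 cm⁻¹.
Tetrahedral e^4 t2^3 gives -1.2Δₜ = -1.2 × (4/9) × 8450 = -4507 cm⁻¹.
Subtracting, OSPE = -6760 − (-4507) = -2253 cm⁻¹.

-2253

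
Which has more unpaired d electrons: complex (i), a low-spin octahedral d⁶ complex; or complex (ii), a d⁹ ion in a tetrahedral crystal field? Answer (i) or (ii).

(i): t2g^6 e_g^0 → 0 unpaired.
(ii): Tetrahedral splitting is small, so the complex is high-spin; e⁴ t₂⁵ → 1 unpaired.
So (ii) has more unpaired electrons.

(ii)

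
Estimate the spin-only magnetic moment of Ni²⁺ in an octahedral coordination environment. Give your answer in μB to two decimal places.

2.83 μB

Ni sits in group 10; removing 2 electrons leaves Ni²⁺ with 10 − 2 = 8 d electrons.
Configuration: t2g^6 e_g^2 → 2 unpaired electrons.
μ(spin-only) = √[2(2+2)] = √8 ≈ 2.83 μB.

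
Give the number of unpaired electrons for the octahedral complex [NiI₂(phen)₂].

2

Ligand charges: 2×(-1) from I⁻ and 2×(+0) from phen sum to -2; with overall charge +0, Ni is +2.
Ni²⁺: group 10, so d-count = 10 − 2 = 8.
Configuration: t2g^6 e_g^2, giving 2 unpaired electrons.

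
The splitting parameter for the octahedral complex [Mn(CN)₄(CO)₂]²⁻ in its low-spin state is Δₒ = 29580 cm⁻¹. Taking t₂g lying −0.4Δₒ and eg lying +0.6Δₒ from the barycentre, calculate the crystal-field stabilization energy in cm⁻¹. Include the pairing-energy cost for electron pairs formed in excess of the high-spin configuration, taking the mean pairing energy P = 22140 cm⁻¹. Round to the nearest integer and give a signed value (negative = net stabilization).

Ligand charges: 4×(-1) from CN⁻ and 2×(+0) from CO sum to -4; with overall charge -2, Mn is +2.
Mn²⁺: group 7, so d-count = 7 − 2 = 5.
Configuration: t₂g⁵ eg⁰.
CFSE(orbital) = 5×(-0.4Δₒ) + 0×(0.6Δₒ) = -2.0Δₒ; with Δₒ = 29580 cm⁻¹ that is -59160 cm⁻¹.
Pairing penalty: 2 pairs vs 0 in the high-spin reference → 2 extra × P = 44280 cm⁻¹.
Net CFSE = -59160 + 44280 = -14880 cm⁻¹.

-14880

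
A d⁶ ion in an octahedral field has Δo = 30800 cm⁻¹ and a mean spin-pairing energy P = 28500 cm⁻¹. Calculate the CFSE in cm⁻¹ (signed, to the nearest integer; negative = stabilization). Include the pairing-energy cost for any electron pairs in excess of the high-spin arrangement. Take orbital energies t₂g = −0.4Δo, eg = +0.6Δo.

With Δo > P the complex is low-spin.
That gives t₂g⁶ eg⁰.
Orbital CFSE = -2.4Δo = -2.4 × 30800 = -73920 cm⁻¹.
Excess pairs vs high-spin: 3 − 1 = 2; pairing cost = +57000 cm⁻¹.
Net CFSE = -73920 + 57000 = -16920 cm⁻¹.

-16920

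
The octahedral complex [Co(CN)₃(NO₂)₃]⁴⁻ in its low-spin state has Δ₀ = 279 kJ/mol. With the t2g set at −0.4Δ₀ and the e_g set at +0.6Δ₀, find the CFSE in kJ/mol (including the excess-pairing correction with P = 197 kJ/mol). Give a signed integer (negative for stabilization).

Ligand charges: 3×(-1) from CN⁻ and 3×(-1) from NO₂⁻ sum to -6; with overall charge -4, Co is +2.
Group 9 minus oxidation state +2 gives a d⁷ configuration for Co²⁺.
Electron filling gives t2g^6 e_g^1.
CFSE(orbital) = 6×(-0.4Δ₀) + 1×(0.6Δ₀) = -1.8Δ₀; with Δ₀ = 279 kJ/mol that is -502 kJ/mol.
Relative to high-spin t2g^5 e_g^2 (2 paired), the low-spin configuration has 1 additional pair, contributing +1 × 197 = +197 kJ/mol.
Overall CFSE = -502 + 197 = -305 kJ/mol.

-305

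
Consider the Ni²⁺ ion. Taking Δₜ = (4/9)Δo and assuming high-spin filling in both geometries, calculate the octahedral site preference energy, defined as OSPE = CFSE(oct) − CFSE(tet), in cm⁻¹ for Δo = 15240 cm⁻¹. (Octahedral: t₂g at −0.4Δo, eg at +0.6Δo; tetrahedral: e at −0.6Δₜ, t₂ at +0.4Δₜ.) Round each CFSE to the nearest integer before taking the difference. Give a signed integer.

-12869

Ni sits in group 10; removing 2 electrons leaves Ni²⁺ with 10 − 2 = 8 d electrons.
Octahedral high-spin t₂g⁶ eg²: CFSE = -1.2 × 15240 = -18288 cm⁻¹.
Tetrahedral e⁴ t₂⁴ gives -0.8Δₜ = -0.8 × (4/9) × 15240 = -5419 cm⁻¹.
Subtracting, OSPE = -18288 − (-5419) = -12869 cm⁻¹.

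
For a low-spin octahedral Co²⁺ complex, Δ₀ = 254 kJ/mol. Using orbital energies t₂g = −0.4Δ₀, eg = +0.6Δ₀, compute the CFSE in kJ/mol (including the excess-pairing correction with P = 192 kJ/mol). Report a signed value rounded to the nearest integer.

-265

Co sits in group 9; removing 2 electrons leaves Co²⁺ with 9 − 2 = 7 d electrons.
Configuration: t₂g⁶ eg¹.
The orbital stabilization is -1.8Δ₀ = -1.8 × 254 = -457 kJ/mol.
High-spin d⁷ would be t₂g⁵ eg² with 2 pairs; low-spin has 3, so 1 excess pair costs +1P = +192 kJ/mol.
Net CFSE = -457 + 192 = -265 kJ/mol.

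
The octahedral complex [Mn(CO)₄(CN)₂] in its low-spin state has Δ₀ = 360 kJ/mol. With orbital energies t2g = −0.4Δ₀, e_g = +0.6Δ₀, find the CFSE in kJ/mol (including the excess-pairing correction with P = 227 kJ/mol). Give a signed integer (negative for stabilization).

-266

Ligand charges: 4×(+0) from CO and 2×(-1) from CN⁻ sum to -2; with overall charge +0, Mn is +2.
Mn²⁺: group 7, so d-count = 7 − 2 = 5.
Electron filling gives t2g^5 e_g^0.
The orbital stabilization is -2.0Δ₀ = -2.0 × 360 = -720 kJ/mol.
Relative to high-spin t2g^3 e_g^2 (0 paired), the low-spin configuration has 2 additional pairs, contributing +2 × 227 = +454 kJ/mol.
Combining: -720 + 454 = -266 kJ/mol.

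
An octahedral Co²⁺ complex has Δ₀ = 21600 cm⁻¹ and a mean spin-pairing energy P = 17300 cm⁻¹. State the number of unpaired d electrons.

Co²⁺: group 9, so d-count = 9 − 2 = 7.
With Δ₀ > P the complex is low-spin.
That gives t2g^6 e_g^1.
Unpaired electrons: 1.

1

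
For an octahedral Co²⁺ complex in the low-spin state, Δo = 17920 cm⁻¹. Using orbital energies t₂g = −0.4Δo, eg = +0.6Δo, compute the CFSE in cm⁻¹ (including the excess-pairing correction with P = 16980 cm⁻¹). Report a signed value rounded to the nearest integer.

-15276

Co sits in group 9; removing 2 electrons leaves Co²⁺ with 9 − 2 = 7 d electrons.
Electron filling gives t₂g⁶ eg¹.
Orbital CFSE = 6(-0.4) + 1(0.6) = -1.8Δo = -1.8 × 17920 = -32256 cm⁻¹.
Pairing penalty: 3 pairs vs 2 in the high-spin reference → 1 extra × P = 16980 cm⁻¹.
Combining: -32256 + 16980 = -15276 cm⁻¹.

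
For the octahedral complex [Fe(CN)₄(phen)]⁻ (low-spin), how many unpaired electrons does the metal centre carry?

1

Ligand charges: 4×(-1) from CN⁻ and 1×(+0) from phen sum to -4; with overall charge -1, Fe is +3.
Fe is in group 8, so Fe³⁺ is d⁵ (8 − 3 = 5).
Configuration: t₂g⁵ eg⁰, giving 1 unpaired electron.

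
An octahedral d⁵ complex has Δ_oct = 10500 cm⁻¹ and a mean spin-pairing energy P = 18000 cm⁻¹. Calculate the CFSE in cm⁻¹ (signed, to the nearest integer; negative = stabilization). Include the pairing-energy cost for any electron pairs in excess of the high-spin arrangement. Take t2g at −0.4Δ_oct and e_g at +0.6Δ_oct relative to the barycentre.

Δ_oct < P, so pairing is avoided: the ground state is high-spin.
That gives t2g^3 e_g^2.
Orbital CFSE = 0.0Δ_oct = 0.0 × 10500 = 0 cm⁻¹.
High-spin has no excess pairs, so no pairing correction applies.

0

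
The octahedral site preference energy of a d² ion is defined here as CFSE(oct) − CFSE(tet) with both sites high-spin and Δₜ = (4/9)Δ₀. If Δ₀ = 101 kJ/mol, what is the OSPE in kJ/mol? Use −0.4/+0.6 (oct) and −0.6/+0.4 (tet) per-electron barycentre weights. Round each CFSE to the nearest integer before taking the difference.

-27

Octahedral high-spin t2g^2 e_g^0: CFSE = -0.8 × 101 = -81 kJ/mol.
Tetrahedral e^2 t2^0 gives -1.2Δₜ = -1.2 × (4/9) × 101 = -54 kJ/mol.
OSPE = CFSE(oct) − CFSE(tet) = -81 − (-54) = -27 kJ/mol.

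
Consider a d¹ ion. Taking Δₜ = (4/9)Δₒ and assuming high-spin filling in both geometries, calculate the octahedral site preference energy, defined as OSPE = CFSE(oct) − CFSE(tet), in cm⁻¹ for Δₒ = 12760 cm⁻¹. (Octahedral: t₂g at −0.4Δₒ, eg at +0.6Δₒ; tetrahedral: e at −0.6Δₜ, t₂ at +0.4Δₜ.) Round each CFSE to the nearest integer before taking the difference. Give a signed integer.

-1701

Octahedral (high-spin): t₂g¹ eg⁰, CFSE = 1(−0.4) + 0(+0.6) = -0.4Δₒ = -0.4 × 12760 = -5104 cm⁻¹.
Tetrahedral: e¹ t₂⁰, CFSE = 1(−0.6) + 0(+0.4) = -0.6Δₜ = -0.6 × (4/9) × 12760 = -3403 cm⁻¹.
Subtracting, OSPE = -5104 − (-3403) = -1701 cm⁻¹.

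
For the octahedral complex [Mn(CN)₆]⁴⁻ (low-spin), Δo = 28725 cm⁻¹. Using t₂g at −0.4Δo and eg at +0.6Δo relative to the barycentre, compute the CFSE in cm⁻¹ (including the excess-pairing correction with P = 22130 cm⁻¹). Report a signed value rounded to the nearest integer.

Each CN⁻ contributes -1; 6 × (-1) = -6. With overall charge -4, Mn is in the +2 oxidation state.
Mn is in group 7, so Mn²⁺ is d⁵ (7 − 2 = 5).
The d⁵ electrons fill as t₂g⁵ eg⁰.
Orbital CFSE = 5(-0.4) + 0(0.6) = -2.0Δo = -2.0 × 28725 = -57450 cm⁻¹.
High-spin d⁵ would be t₂g³ eg² with 0 pairs; low-spin has 2, so 2 excess pairs cost +2P = +44260 cm⁻¹.
Net CFSE = -57450 + 44260 = -13190 cm⁻¹.

-13190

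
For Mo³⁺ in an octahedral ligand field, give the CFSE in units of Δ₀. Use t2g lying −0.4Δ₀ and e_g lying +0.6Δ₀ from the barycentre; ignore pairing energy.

Group 6 minus oxidation state +3 gives a d³ configuration for Mo³⁺.
For octahedral d³ the high- and low-spin configurations coincide.
Configuration: t2g^3 e_g^0.
CFSE = 3(-0.4Δ₀) + 0(0.6Δ₀) = -1.2Δ₀ + 0.0Δ₀ = -1.2Δ₀.

-1.2 Δ₀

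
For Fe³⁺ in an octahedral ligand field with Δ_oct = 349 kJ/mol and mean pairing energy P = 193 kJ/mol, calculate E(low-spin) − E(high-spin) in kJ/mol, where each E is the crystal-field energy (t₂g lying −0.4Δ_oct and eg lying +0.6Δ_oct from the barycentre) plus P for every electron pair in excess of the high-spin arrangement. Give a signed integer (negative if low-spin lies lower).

-312

Fe is in group 8, so Fe³⁺ is d⁵ (8 − 3 = 5).
High-spin: t₂g³ eg², CFSE = 0.0Δ_oct = 0 kJ/mol.
Low-spin: t₂g⁵ eg⁰, orbital CFSE = -2.0Δ_oct = -698 kJ/mol; plus 2 excess pairs × P = +386 kJ/mol; total -312 kJ/mol.
Thus E(LS) − E(HS) = -312 kJ/mol.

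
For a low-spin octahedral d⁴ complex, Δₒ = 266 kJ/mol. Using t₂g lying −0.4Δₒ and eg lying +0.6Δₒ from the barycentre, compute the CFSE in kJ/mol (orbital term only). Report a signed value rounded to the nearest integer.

Electron filling gives t₂g⁴ eg⁰.
The orbital stabilization is -1.6Δₒ = -1.6 × 266 = -426 kJ/mol.

-426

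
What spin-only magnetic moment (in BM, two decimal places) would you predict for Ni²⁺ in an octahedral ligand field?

2.83 BM

Ni sits in group 10; removing 2 electrons leaves Ni²⁺ with 10 − 2 = 8 d electrons.
Configuration: t2g^6 e_g^2 → 2 unpaired electrons.
μ(spin-only) = √[2(2+2)] = √8 ≈ 2.83 BM.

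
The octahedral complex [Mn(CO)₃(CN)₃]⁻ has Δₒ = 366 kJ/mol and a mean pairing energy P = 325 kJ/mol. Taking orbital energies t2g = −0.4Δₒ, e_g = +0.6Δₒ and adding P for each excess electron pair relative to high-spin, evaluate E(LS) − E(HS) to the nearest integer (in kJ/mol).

Ligand charges: 3×(+0) from CO and 3×(-1) from CN⁻ sum to -3; with overall charge -1, Mn is +2.
Mn²⁺: group 7, so d-count = 7 − 2 = 5.
High-spin d⁵ fills as t2g^3 e_g^2 with CFSE 3(−0.4) + 2(+0.6) = 0.0Δₒ = 0 kJ/mol.
Low-spin: t2g^5 e_g^0, orbital CFSE = -2.0Δₒ = -732 kJ/mol; plus 2 excess pairs × P = +650 kJ/mol; total -82 kJ/mol.
The difference is -82 − (0) = -82 kJ/mol, so low-spin lies lower.

-82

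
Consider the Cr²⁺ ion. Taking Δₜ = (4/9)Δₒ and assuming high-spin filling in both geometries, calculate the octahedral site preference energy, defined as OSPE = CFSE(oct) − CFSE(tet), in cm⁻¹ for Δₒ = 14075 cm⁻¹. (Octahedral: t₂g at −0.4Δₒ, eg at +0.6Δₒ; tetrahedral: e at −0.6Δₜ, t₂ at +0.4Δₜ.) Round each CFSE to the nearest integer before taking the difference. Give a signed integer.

-5943

Cr is in group 6, so Cr²⁺ is d⁴ (6 − 2 = 4).
Octahedral (high-spin): t2g^3 e_g^1, CFSE = 3(−0.4) + 1(+0.6) = -0.6Δₒ = -0.6 × 14075 = -8445 cm⁻¹.
Tetrahedral e^2 t2^2 gives -0.4Δₜ = -0.4 × (4/9) × 14075 = -2502 cm⁻¹.
OSPE = CFSE(oct) − CFSE(tet) = -8445 − (-2502) = -5943 cm⁻¹.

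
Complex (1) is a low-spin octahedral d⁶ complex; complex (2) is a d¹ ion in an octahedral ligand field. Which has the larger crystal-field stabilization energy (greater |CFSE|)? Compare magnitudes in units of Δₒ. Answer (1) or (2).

(1)

(1): t₂g⁶ eg⁰, CFSE = -2.4Δₒ.
(2): t2g^1 e_g^0, CFSE = -0.4Δₒ.
So (1) has the larger |CFSE|.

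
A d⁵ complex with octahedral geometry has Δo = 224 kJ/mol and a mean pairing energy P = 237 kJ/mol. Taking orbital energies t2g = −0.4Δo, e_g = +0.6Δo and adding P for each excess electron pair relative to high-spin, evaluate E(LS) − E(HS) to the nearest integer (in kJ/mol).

In the high-spin limit (t2g^3 e_g^2) the orbital term is 0.0Δo = 0 kJ/mol, with no excess pairing.
For low-spin the configuration is t2g^5 e_g^0: orbital energy -2.0 × 224 = -448 kJ/mol, and 2 additional pairs relative to high-spin add 474 kJ/mol, giving 26 kJ/mol.
The difference is 26 − (0) = 26 kJ/mol, so high-spin lies lower.

26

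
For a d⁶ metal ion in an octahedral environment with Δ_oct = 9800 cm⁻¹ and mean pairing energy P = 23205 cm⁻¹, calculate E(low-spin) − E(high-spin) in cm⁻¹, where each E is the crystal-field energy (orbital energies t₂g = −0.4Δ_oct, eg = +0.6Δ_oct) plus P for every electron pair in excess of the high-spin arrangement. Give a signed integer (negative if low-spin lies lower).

26810

High-spin d⁶ fills as t₂g⁴ eg² with CFSE 4(−0.4) + 2(+0.6) = -0.4Δ_oct = -3920 cm⁻¹.
Low-spin t₂g⁶ eg⁰ gives -2.4Δ_oct = -23520 cm⁻¹, but forming 2 extra pairs costs 2P = 46410 cm⁻¹, so E(LS) = -23520 + 46410 = 22890 cm⁻¹.
Thus E(LS) − E(HS) = 26810 cm⁻¹.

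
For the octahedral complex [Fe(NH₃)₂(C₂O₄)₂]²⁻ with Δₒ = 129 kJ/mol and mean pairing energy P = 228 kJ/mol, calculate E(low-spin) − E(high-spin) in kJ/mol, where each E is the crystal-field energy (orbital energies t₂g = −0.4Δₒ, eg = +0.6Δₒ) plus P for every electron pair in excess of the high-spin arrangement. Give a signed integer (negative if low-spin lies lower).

Ligand charges: 2×(+0) from NH₃ and 2×(-2) from C₂O₄²⁻ sum to -4; with overall charge -2, Fe is +2.
Fe sits in group 8; removing 2 electrons leaves Fe²⁺ with 8 − 2 = 6 d electrons.
In the high-spin limit (t₂g⁴ eg²) the orbital term is -0.4Δₒ = -52 kJ/mol, with no excess pairing.
Low-spin t₂g⁶ eg⁰ gives -2.4Δₒ = -310 kJ/mol, but forming 2 extra pairs costs 2P = 456 kJ/mol, so E(LS) = -310 + 456 = 146 kJ/mol.
Thus E(LS) − E(HS) = 198 kJ/mol.

198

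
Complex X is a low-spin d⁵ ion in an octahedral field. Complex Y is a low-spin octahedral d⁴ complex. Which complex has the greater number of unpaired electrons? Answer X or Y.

X: t₂g⁵ eg⁰ → 1 unpaired.
Y: t₂g⁴ eg⁰ → 2 unpaired.
So Y has more unpaired electrons.

Y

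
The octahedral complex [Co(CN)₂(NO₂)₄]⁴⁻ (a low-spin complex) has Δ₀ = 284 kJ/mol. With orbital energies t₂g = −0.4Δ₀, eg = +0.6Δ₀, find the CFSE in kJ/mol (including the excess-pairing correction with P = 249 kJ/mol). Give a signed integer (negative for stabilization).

-262

Ligand charges: 2×(-1) from CN⁻ and 4×(-1) from NO₂⁻ sum to -6; with overall charge -4, Co is +2.
Co sits in group 9; removing 2 electrons leaves Co²⁺ with 9 − 2 = 7 d electrons.
Electron filling gives t₂g⁶ eg¹.
The orbital stabilization is -1.8Δ₀ = -1.8 × 284 = -511 kJ/mol.
Pairing penalty: 3 pairs vs 2 in the high-spin reference → 1 extra × P = 249 kJ/mol.
Overall CFSE = -511 + 249 = -262 kJ/mol.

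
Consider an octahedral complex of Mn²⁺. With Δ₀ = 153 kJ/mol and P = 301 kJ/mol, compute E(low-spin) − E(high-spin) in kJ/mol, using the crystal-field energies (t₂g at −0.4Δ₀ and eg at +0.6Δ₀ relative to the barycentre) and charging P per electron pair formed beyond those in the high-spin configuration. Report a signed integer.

Mn²⁺: group 7, so d-count = 7 − 2 = 5.
High-spin d⁵ fills as t₂g³ eg² with CFSE 3(−0.4) + 2(+0.6) = 0.0Δ₀ = 0 kJ/mol.
Low-spin t₂g⁵ eg⁰ gives -2.0Δ₀ = -306 kJ/mol, but forming 2 extra pairs costs 2P = 602 kJ/mol, so E(LS) = -306 + 602 = 296 kJ/mol.
Thus E(LS) − E(HS) = 296 kJ/mol.

296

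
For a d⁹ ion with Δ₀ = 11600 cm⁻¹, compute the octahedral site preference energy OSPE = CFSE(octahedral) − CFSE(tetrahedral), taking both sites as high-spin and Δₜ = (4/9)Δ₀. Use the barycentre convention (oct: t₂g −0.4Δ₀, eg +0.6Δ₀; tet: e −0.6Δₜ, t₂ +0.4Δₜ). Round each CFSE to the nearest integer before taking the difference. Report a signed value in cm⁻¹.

-4898

In an octahedral site d⁹ (HS) is t2g^6 e_g^3, giving CFSE(oct) = -0.6Δ₀ = -6960 cm⁻¹.
Tetrahedral: e^4 t2^5, CFSE = 4(−0.6) + 5(+0.4) = -0.4Δₜ = -0.4 × (4/9) × 11600 = -2062 cm⁻¹.
Subtracting, OSPE = -6960 − (-2062) = -4898 cm⁻¹.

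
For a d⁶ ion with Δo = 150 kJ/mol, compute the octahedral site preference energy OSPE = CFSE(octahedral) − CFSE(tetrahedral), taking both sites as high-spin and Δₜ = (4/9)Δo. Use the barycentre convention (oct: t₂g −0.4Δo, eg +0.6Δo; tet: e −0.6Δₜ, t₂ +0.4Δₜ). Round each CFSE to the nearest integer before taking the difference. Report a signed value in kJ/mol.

-20

Octahedral (high-spin): t₂g⁴ eg², CFSE = 4(−0.4) + 2(+0.6) = -0.4Δo = -0.4 × 150 = -60 kJ/mol.
In a tetrahedral site the filling is e³ t₂³: CFSE(tet) = -0.6Δₜ = -0.6 × (4/9)(150) = -40 kJ/mol.
OSPE = -60 − (-40) = -20 kJ/mol.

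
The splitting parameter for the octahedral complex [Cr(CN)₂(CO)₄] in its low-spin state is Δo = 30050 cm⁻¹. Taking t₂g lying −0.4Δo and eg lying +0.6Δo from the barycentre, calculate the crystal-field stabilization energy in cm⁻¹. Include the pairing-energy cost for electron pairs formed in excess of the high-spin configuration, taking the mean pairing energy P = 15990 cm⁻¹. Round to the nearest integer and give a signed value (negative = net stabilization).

Ligand charges: 2×(-1) from CN⁻ and 4×(+0) from CO sum to -2; with overall charge +0, Cr is +2.
Group 6 minus oxidation state +2 gives a d⁴ configuration for Cr²⁺.
Configuration: t₂g⁴ eg⁰.
Orbital CFSE = 4(-0.4) + 0(0.6) = -1.6Δo = -1.6 × 30050 = -48080 cm⁻¹.
Pairing penalty: 1 pair vs 0 in the high-spin reference → 1 extra × P = 15990 cm⁻¹.
Net CFSE = -48080 + 15990 = -32090 cm⁻¹.

-32090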